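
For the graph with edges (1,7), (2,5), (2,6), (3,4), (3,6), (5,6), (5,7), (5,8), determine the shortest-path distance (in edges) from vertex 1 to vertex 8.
3 (path: 1 -> 7 -> 5 -> 8, 3 edges)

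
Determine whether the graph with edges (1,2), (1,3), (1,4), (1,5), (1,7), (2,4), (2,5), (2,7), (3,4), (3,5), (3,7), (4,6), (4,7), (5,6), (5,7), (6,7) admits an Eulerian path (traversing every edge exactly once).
No (4 vertices have odd degree: {1, 4, 5, 6}; Eulerian path requires 0 or 2)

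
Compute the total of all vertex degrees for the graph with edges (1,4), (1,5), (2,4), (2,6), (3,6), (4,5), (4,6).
14 (handshake: sum of degrees = 2|E| = 2 x 7 = 14)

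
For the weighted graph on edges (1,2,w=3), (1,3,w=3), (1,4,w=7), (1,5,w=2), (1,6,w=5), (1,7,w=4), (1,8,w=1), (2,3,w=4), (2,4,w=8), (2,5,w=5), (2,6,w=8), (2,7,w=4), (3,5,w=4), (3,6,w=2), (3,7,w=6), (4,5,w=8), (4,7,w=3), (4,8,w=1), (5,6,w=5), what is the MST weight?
15 (MST edges: (1,2,w=3), (1,3,w=3), (1,5,w=2), (1,8,w=1), (3,6,w=2), (4,7,w=3), (4,8,w=1); sum of weights 3 + 3 + 2 + 1 + 2 + 3 + 1 = 15)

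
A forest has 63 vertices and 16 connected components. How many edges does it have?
47 (Each of the 16 component trees on V_i vertices has V_i - 1 edges; summing gives V - C = 63 - 16 = 47)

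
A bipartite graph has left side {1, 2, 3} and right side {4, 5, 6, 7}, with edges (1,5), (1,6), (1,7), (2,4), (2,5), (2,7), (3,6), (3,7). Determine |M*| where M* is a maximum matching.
3 (matching: (1,7), (2,5), (3,6); upper bound min(|L|,|R|) = min(3,4) = 3)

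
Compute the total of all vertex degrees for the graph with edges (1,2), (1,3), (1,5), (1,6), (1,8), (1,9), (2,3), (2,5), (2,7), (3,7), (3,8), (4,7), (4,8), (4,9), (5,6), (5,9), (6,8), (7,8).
36 (handshake: sum of degrees = 2|E| = 2 x 18 = 36)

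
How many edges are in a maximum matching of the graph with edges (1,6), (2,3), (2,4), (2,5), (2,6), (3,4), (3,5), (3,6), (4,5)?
3 (matching: (1,6), (2,5), (3,4); upper bound floor(n/2) = floor(6/2) = 3)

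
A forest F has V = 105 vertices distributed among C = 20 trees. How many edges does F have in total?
85 (Each of the 20 component trees on V_i vertices has V_i - 1 edges; summing gives V - C = 105 - 20 = 85)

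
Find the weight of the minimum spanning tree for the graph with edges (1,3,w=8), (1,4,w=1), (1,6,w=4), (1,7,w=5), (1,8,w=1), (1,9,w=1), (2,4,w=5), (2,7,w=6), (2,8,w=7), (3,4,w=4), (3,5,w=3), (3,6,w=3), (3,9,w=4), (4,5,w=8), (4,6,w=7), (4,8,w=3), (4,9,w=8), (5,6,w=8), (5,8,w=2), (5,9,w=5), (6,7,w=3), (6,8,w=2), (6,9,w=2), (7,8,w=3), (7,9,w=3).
18 (MST edges: (1,4,w=1), (1,8,w=1), (1,9,w=1), (2,4,w=5), (3,5,w=3), (5,8,w=2), (6,7,w=3), (6,8,w=2); sum of weights 1 + 1 + 1 + 5 + 3 + 2 + 3 + 2 = 18)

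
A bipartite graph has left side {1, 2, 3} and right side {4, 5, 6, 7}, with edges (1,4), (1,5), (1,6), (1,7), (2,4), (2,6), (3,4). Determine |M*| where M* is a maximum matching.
3 (matching: (1,7), (2,6), (3,4); upper bound min(|L|,|R|) = min(3,4) = 3)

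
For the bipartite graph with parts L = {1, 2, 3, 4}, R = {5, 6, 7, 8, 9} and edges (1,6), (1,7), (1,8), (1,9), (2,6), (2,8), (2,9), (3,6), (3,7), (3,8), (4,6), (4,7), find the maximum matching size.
4 (matching: (1,9), (2,8), (3,7), (4,6); upper bound min(|L|,|R|) = min(4,5) = 4)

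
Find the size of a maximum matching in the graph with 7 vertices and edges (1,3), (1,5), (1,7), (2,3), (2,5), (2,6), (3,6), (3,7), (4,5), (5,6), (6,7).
3 (matching: (1,7), (3,6), (4,5); upper bound floor(n/2) = floor(7/2) = 3)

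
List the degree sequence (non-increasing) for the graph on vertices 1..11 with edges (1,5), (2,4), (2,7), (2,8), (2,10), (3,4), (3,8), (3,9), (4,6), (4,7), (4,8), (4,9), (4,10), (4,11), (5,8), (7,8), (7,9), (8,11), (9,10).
[8, 6, 4, 4, 4, 3, 3, 2, 2, 1, 1] (degrees: deg(1)=1, deg(2)=4, deg(3)=3, deg(4)=8, deg(5)=2, deg(6)=1, deg(7)=4, deg(8)=6, deg(9)=4, deg(10)=3, deg(11)=2)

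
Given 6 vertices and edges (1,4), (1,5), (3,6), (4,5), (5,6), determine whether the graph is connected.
No, it has 2 components: {1, 3, 4, 5, 6}, {2}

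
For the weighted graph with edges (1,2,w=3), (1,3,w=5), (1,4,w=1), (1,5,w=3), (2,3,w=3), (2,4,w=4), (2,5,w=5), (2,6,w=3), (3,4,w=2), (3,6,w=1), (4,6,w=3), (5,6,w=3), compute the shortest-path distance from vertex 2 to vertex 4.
4 (path: 2 -> 4; weights 4 = 4)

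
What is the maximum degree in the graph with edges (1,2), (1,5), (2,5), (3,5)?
3 (attained at vertex 5)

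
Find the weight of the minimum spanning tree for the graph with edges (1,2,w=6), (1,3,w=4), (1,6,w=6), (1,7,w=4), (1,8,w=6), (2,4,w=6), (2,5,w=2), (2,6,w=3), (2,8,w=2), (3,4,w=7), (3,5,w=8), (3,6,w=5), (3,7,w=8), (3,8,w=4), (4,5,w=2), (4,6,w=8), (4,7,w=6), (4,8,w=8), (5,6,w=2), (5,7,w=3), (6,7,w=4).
19 (MST edges: (1,3,w=4), (1,7,w=4), (2,5,w=2), (2,8,w=2), (4,5,w=2), (5,6,w=2), (5,7,w=3); sum of weights 4 + 4 + 2 + 2 + 2 + 2 + 3 = 19)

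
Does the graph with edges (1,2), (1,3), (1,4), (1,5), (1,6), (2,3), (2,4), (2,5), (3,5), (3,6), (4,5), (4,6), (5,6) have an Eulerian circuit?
No (2 vertices have odd degree: {1, 5}; Eulerian circuit requires 0)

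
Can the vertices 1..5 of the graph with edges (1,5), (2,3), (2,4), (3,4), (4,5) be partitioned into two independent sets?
No (odd cycle of length 3: 2 -> 4 -> 3 -> 2)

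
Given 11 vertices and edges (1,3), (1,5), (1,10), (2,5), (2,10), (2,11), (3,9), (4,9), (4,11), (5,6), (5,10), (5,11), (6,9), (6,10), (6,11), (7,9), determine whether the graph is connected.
No, it has 2 components: {1, 2, 3, 4, 5, 6, 7, 9, 10, 11}, {8}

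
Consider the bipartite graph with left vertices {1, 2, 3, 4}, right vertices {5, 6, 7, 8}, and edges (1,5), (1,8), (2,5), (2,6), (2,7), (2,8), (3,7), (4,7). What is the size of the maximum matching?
3 (matching: (1,8), (2,6), (3,7); upper bound min(|L|,|R|) = min(4,4) = 4)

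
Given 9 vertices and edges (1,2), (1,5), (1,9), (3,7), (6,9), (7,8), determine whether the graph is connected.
No, it has 3 components: {1, 2, 5, 6, 9}, {3, 7, 8}, {4}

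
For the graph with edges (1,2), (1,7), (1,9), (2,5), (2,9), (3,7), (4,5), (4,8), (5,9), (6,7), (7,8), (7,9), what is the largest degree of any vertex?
5 (attained at vertex 7)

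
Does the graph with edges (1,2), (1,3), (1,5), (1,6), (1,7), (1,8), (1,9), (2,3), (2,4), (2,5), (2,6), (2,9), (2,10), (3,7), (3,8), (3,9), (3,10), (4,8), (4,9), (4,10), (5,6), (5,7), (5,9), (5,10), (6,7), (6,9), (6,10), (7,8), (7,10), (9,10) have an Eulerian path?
No (4 vertices have odd degree: {1, 2, 9, 10}; Eulerian path requires 0 or 2)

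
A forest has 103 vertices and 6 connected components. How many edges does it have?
97 (Each of the 6 component trees on V_i vertices has V_i - 1 edges; summing gives V - C = 103 - 6 = 97)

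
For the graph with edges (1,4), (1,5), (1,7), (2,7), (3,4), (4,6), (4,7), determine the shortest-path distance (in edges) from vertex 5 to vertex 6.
3 (path: 5 -> 1 -> 4 -> 6, 3 edges)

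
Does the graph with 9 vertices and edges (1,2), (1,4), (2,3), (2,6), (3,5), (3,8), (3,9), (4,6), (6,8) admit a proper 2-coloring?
Yes. Partition: {1, 3, 6, 7}, {2, 4, 5, 8, 9}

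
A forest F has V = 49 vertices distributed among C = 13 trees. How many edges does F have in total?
36 (Each of the 13 component trees on V_i vertices has V_i - 1 edges; summing gives V - C = 49 - 13 = 36)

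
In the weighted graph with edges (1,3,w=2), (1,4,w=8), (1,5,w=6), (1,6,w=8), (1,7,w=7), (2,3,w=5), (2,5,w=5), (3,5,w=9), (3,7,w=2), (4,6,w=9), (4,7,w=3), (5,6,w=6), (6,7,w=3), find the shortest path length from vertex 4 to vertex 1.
7 (path: 4 -> 7 -> 3 -> 1; weights 3 + 2 + 2 = 7)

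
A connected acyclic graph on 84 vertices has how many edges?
83 (A tree on V vertices has V - 1 edges, so 84 - 1 = 83)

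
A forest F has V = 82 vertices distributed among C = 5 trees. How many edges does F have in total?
77 (Each of the 5 component trees on V_i vertices has V_i - 1 edges; summing gives V - C = 82 - 5 = 77)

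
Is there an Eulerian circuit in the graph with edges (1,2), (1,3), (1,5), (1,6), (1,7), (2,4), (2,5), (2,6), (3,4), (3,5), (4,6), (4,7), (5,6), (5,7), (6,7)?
No (4 vertices have odd degree: {1, 3, 5, 6}; Eulerian circuit requires 0)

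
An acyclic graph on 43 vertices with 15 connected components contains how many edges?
28 (Each of the 15 component trees on V_i vertices has V_i - 1 edges; summing gives V - C = 43 - 15 = 28)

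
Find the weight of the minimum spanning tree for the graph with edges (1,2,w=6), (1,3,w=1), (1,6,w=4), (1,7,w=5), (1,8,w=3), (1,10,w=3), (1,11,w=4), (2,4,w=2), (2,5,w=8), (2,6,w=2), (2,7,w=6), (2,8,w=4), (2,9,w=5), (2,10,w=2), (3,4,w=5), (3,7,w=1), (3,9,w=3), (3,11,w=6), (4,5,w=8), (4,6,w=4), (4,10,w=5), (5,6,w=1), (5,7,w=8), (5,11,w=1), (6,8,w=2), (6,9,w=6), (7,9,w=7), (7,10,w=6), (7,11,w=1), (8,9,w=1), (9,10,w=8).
14 (MST edges: (1,3,w=1), (2,4,w=2), (2,6,w=2), (2,10,w=2), (3,7,w=1), (5,6,w=1), (5,11,w=1), (6,8,w=2), (7,11,w=1), (8,9,w=1); sum of weights 1 + 2 + 2 + 2 + 1 + 1 + 1 + 2 + 1 + 1 = 14)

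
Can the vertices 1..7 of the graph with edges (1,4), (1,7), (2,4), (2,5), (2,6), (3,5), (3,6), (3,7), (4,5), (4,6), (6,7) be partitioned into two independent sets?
No (odd cycle of length 5: 6 -> 7 -> 1 -> 4 -> 2 -> 6)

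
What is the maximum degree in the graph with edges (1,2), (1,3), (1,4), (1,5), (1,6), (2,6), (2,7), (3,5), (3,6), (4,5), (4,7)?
5 (attained at vertex 1)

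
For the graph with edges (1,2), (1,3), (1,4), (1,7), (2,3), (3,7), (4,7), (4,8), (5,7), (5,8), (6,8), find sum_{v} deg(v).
22 (handshake: sum of degrees = 2|E| = 2 x 11 = 22)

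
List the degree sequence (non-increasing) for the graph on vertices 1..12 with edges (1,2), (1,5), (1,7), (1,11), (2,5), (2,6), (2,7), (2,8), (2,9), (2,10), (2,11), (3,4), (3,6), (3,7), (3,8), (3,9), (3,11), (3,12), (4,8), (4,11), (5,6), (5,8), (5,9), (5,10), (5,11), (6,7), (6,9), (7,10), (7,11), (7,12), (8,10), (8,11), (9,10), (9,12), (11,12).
[8, 8, 7, 7, 7, 6, 6, 5, 5, 4, 4, 3] (degrees: deg(1)=4, deg(2)=8, deg(3)=7, deg(4)=3, deg(5)=7, deg(6)=5, deg(7)=7, deg(8)=6, deg(9)=6, deg(10)=5, deg(11)=8, deg(12)=4)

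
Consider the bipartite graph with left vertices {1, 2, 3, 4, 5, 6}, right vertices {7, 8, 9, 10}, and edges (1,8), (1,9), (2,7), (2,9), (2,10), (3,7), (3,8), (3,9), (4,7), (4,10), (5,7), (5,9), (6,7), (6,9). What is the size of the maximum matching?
4 (matching: (1,9), (2,10), (3,8), (4,7); upper bound min(|L|,|R|) = min(6,4) = 4)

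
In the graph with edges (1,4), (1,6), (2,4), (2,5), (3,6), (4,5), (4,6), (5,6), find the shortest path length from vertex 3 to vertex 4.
2 (path: 3 -> 6 -> 4, 2 edges)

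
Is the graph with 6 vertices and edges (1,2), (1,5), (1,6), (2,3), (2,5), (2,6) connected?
No, it has 2 components: {1, 2, 3, 5, 6}, {4}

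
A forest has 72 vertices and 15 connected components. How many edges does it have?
57 (Each of the 15 component trees on V_i vertices has V_i - 1 edges; summing gives V - C = 72 - 15 = 57)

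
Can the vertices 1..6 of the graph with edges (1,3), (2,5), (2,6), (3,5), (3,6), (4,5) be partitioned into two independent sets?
Yes. Partition: {1, 5, 6}, {2, 3, 4}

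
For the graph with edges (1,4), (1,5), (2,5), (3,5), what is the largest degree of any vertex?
3 (attained at vertex 5)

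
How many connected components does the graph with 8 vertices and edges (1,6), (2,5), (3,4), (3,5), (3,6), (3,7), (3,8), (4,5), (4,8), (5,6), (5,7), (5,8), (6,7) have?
1 (components: {1, 2, 3, 4, 5, 6, 7, 8})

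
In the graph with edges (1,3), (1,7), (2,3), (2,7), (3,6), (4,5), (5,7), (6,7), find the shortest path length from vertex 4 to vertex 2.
3 (path: 4 -> 5 -> 7 -> 2, 3 edges)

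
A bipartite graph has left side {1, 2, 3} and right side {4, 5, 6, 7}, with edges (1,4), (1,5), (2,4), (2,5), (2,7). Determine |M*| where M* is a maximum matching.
2 (matching: (1,5), (2,7); upper bound min(|L|,|R|) = min(3,4) = 3)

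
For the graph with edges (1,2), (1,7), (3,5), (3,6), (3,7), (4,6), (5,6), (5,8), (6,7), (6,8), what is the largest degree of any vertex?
5 (attained at vertex 6)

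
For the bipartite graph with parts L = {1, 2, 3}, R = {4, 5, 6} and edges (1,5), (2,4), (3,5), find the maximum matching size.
2 (matching: (1,5), (2,4); upper bound min(|L|,|R|) = min(3,3) = 3)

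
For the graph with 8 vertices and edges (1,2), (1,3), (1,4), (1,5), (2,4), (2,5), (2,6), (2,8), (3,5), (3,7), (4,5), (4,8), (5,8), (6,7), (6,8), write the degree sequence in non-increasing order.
[5, 5, 4, 4, 4, 3, 3, 2] (degrees: deg(1)=4, deg(2)=5, deg(3)=3, deg(4)=4, deg(5)=5, deg(6)=3, deg(7)=2, deg(8)=4)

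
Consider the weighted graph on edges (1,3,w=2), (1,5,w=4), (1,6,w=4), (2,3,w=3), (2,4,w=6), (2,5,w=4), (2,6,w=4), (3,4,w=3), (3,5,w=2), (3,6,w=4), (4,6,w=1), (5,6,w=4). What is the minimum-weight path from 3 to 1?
2 (path: 3 -> 1; weights 2 = 2)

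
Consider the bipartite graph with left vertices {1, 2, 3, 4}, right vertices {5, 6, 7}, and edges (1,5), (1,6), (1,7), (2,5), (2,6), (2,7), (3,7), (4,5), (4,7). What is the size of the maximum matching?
3 (matching: (1,7), (2,6), (4,5); upper bound min(|L|,|R|) = min(4,3) = 3)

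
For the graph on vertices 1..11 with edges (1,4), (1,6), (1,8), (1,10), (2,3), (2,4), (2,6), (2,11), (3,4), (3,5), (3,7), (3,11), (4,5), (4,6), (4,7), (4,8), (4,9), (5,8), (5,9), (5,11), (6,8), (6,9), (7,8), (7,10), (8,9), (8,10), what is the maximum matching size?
5 (matching: (1,8), (2,6), (4,9), (5,11), (7,10); upper bound floor(n/2) = floor(11/2) = 5)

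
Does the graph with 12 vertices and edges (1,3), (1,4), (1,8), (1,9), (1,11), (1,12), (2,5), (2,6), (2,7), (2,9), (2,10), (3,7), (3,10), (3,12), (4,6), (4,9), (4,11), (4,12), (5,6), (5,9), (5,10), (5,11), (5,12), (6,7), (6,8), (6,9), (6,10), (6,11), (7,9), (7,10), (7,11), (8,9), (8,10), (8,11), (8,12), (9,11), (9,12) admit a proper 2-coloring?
No (odd cycle of length 3: 9 -> 1 -> 4 -> 9)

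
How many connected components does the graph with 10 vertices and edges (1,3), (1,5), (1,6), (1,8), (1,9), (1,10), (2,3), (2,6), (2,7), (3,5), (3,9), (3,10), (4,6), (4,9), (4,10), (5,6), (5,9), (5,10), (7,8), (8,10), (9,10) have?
1 (components: {1, 2, 3, 4, 5, 6, 7, 8, 9, 10})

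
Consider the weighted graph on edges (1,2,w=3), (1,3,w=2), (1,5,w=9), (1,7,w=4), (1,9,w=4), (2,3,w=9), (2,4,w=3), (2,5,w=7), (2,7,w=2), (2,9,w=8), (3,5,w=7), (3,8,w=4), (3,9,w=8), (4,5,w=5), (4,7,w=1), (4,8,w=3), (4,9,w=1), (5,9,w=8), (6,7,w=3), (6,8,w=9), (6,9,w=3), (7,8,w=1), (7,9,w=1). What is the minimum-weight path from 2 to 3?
5 (path: 2 -> 1 -> 3; weights 3 + 2 = 5)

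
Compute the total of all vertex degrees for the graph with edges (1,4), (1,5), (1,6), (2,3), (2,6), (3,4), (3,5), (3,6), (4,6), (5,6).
20 (handshake: sum of degrees = 2|E| = 2 x 10 = 20)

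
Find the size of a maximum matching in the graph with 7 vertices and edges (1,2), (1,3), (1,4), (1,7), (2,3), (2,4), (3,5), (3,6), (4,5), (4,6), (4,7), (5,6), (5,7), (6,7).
3 (matching: (1,7), (2,4), (5,6); upper bound floor(n/2) = floor(7/2) = 3)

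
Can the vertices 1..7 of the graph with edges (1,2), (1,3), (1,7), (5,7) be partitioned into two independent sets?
Yes. Partition: {1, 4, 5, 6}, {2, 3, 7}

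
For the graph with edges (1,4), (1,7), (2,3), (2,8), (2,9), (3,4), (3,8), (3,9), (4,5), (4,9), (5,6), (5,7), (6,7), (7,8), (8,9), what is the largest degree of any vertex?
4 (attained at vertices 3, 4, 7, 8, 9)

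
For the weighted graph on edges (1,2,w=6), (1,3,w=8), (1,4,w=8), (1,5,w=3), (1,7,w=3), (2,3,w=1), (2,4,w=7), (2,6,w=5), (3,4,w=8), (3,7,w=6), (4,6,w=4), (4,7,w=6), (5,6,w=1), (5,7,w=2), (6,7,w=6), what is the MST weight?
16 (MST edges: (1,5,w=3), (2,3,w=1), (2,6,w=5), (4,6,w=4), (5,6,w=1), (5,7,w=2); sum of weights 3 + 1 + 5 + 4 + 1 + 2 = 16)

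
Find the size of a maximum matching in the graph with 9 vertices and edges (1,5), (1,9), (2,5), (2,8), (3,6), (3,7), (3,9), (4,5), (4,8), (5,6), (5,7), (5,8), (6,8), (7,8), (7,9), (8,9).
4 (matching: (1,9), (3,7), (4,5), (6,8); upper bound floor(n/2) = floor(9/2) = 4)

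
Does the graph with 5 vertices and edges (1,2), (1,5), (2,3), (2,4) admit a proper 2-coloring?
Yes. Partition: {1, 3, 4}, {2, 5}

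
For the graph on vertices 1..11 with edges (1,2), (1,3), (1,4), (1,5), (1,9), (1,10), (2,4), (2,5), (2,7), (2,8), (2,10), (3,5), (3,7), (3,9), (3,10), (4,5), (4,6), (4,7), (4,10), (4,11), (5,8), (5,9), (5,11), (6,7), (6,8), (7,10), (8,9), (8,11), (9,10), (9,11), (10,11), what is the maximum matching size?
5 (matching: (2,7), (3,10), (4,6), (5,11), (8,9); upper bound floor(n/2) = floor(11/2) = 5)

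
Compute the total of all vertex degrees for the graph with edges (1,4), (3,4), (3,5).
6 (handshake: sum of degrees = 2|E| = 2 x 3 = 6)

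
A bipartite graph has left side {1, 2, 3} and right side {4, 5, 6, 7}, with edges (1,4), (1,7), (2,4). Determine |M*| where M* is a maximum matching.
2 (matching: (1,7), (2,4); upper bound min(|L|,|R|) = min(3,4) = 3)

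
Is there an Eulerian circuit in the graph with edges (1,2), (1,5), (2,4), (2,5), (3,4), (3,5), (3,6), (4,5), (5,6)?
No (4 vertices have odd degree: {2, 3, 4, 5}; Eulerian circuit requires 0)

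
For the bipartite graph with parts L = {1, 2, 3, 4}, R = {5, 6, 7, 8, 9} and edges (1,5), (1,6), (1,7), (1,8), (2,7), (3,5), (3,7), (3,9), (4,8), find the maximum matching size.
4 (matching: (1,6), (2,7), (3,9), (4,8); upper bound min(|L|,|R|) = min(4,5) = 4)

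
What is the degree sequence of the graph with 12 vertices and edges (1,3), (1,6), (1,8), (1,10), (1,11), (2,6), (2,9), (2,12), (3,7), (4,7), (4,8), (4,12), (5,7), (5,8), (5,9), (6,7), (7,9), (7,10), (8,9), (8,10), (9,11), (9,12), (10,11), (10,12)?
[6, 6, 5, 5, 5, 4, 3, 3, 3, 3, 3, 2] (degrees: deg(1)=5, deg(2)=3, deg(3)=2, deg(4)=3, deg(5)=3, deg(6)=3, deg(7)=6, deg(8)=5, deg(9)=6, deg(10)=5, deg(11)=3, deg(12)=4)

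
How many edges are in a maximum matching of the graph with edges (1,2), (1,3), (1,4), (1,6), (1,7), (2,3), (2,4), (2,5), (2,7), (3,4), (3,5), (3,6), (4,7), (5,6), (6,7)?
3 (matching: (2,5), (3,6), (4,7); upper bound floor(n/2) = floor(7/2) = 3)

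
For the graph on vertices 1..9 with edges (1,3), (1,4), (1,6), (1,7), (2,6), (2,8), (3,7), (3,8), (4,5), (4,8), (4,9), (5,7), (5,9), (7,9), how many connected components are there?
1 (components: {1, 2, 3, 4, 5, 6, 7, 8, 9})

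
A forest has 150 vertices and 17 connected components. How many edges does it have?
133 (Each of the 17 component trees on V_i vertices has V_i - 1 edges; summing gives V - C = 150 - 17 = 133)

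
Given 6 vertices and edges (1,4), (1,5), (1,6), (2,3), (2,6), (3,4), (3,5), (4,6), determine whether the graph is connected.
Yes (BFS from 1 visits [1, 4, 5, 6, 3, 2] — all 6 vertices reached)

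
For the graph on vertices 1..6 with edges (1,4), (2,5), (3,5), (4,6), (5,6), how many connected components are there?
1 (components: {1, 2, 3, 4, 5, 6})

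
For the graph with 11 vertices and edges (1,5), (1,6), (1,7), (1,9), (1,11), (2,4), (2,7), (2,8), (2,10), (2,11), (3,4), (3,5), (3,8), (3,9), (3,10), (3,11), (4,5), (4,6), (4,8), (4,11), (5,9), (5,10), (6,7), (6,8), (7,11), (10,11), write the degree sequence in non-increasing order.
[6, 6, 6, 5, 5, 5, 4, 4, 4, 4, 3] (degrees: deg(1)=5, deg(2)=5, deg(3)=6, deg(4)=6, deg(5)=5, deg(6)=4, deg(7)=4, deg(8)=4, deg(9)=3, deg(10)=4, deg(11)=6)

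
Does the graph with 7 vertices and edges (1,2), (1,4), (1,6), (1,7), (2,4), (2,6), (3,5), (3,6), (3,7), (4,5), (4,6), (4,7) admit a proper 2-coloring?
No (odd cycle of length 3: 7 -> 1 -> 4 -> 7)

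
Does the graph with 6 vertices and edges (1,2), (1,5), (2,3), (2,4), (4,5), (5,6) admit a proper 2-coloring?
Yes. Partition: {1, 3, 4, 6}, {2, 5}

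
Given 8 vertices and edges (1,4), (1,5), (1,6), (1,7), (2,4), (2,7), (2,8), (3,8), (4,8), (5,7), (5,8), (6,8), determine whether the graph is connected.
Yes (BFS from 1 visits [1, 4, 5, 6, 7, 2, 8, 3] — all 8 vertices reached)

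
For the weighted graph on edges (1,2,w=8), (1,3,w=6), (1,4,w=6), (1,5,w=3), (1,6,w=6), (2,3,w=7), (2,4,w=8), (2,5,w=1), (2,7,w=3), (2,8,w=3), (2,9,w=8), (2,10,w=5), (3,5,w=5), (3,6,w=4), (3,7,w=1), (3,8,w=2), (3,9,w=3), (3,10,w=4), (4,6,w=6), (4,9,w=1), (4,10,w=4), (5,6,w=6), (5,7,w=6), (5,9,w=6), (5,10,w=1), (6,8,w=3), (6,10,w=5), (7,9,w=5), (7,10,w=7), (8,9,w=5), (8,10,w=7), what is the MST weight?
18 (MST edges: (1,5,w=3), (2,5,w=1), (2,7,w=3), (3,7,w=1), (3,8,w=2), (3,9,w=3), (4,9,w=1), (5,10,w=1), (6,8,w=3); sum of weights 3 + 1 + 3 + 1 + 2 + 3 + 1 + 1 + 3 = 18)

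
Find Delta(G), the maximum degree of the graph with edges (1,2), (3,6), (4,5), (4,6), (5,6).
3 (attained at vertex 6)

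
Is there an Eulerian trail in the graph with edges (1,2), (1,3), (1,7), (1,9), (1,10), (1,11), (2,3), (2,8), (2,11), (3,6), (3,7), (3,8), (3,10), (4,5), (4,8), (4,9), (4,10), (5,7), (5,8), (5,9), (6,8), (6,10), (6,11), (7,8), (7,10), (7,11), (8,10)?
Yes (the graph is connected and exactly 2 vertices have odd degree: {8, 9}; any Eulerian path must start and end at those)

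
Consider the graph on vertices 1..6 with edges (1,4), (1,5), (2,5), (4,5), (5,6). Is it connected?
No, it has 2 components: {1, 2, 4, 5, 6}, {3}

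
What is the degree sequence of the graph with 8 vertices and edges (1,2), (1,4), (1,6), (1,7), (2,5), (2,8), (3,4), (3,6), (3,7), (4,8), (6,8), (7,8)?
[4, 4, 3, 3, 3, 3, 3, 1] (degrees: deg(1)=4, deg(2)=3, deg(3)=3, deg(4)=3, deg(5)=1, deg(6)=3, deg(7)=3, deg(8)=4)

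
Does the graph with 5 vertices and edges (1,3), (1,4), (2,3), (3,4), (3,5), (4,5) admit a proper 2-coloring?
No (odd cycle of length 3: 3 -> 1 -> 4 -> 3)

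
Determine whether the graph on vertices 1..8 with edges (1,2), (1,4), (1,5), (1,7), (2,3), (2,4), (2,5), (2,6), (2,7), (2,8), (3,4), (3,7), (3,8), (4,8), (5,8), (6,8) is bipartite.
No (odd cycle of length 3: 7 -> 1 -> 2 -> 7)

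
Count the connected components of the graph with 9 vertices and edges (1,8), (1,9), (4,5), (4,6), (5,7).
4 (components: {1, 8, 9}, {2}, {3}, {4, 5, 6, 7})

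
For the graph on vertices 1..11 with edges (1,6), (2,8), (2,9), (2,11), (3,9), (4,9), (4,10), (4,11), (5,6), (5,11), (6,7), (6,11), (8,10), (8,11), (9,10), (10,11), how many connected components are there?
1 (components: {1, 2, 3, 4, 5, 6, 7, 8, 9, 10, 11})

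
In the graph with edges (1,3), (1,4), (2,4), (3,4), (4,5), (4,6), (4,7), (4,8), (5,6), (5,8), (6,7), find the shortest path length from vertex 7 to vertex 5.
2 (path: 7 -> 6 -> 5, 2 edges)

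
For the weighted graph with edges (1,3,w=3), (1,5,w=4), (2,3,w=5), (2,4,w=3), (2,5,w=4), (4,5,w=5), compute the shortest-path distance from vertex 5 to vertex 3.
7 (path: 5 -> 1 -> 3; weights 4 + 3 = 7)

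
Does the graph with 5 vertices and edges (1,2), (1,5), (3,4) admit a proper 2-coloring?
Yes. Partition: {1, 3}, {2, 4, 5}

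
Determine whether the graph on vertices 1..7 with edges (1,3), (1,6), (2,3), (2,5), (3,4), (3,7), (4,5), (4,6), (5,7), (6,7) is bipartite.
Yes. Partition: {1, 2, 4, 7}, {3, 5, 6}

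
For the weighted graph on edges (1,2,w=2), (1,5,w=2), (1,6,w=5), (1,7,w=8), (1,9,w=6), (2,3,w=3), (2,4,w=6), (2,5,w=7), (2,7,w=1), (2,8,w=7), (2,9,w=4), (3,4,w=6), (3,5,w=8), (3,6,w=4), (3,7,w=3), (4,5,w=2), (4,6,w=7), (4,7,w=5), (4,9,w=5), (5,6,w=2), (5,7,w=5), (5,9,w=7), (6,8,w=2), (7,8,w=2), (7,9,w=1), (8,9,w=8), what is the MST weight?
15 (MST edges: (1,2,w=2), (1,5,w=2), (2,3,w=3), (2,7,w=1), (4,5,w=2), (5,6,w=2), (6,8,w=2), (7,9,w=1); sum of weights 2 + 2 + 3 + 1 + 2 + 2 + 2 + 1 = 15)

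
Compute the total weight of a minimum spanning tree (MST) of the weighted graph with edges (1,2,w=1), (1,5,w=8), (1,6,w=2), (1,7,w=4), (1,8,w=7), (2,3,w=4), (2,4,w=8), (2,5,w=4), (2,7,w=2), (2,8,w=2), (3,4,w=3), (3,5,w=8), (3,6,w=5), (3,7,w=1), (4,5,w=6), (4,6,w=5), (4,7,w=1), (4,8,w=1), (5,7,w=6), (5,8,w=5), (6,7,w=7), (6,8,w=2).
12 (MST edges: (1,2,w=1), (1,6,w=2), (2,5,w=4), (2,7,w=2), (3,7,w=1), (4,7,w=1), (4,8,w=1); sum of weights 1 + 2 + 4 + 2 + 1 + 1 + 1 = 12)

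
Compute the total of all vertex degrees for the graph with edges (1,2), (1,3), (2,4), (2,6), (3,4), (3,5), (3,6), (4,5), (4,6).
18 (handshake: sum of degrees = 2|E| = 2 x 9 = 18)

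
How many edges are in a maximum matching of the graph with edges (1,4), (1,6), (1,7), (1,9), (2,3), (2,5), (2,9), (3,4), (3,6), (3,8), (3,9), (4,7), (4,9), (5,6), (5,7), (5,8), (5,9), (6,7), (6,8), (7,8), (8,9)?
4 (matching: (1,9), (2,5), (3,6), (7,8); upper bound floor(n/2) = floor(9/2) = 4)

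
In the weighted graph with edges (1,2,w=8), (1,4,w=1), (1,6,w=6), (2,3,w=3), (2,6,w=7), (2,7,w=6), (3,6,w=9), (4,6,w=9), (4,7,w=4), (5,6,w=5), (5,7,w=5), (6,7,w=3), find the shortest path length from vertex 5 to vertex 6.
5 (path: 5 -> 6; weights 5 = 5)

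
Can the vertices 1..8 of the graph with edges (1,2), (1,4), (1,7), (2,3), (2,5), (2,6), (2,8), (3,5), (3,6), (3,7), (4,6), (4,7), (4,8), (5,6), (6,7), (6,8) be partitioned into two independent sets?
No (odd cycle of length 3: 7 -> 1 -> 4 -> 7)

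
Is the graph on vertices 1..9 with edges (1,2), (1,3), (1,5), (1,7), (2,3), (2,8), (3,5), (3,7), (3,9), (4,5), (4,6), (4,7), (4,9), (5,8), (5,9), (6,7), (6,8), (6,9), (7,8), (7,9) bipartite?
No (odd cycle of length 3: 2 -> 1 -> 3 -> 2)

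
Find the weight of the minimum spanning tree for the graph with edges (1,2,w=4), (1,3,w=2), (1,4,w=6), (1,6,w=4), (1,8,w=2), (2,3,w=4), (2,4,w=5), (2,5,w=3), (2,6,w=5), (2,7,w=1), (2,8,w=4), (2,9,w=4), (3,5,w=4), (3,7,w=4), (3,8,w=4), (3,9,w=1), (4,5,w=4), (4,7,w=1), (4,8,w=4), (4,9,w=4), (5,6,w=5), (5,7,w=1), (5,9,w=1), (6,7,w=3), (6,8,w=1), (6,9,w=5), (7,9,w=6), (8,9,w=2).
10 (MST edges: (1,3,w=2), (1,8,w=2), (2,7,w=1), (3,9,w=1), (4,7,w=1), (5,7,w=1), (5,9,w=1), (6,8,w=1); sum of weights 2 + 2 + 1 + 1 + 1 + 1 + 1 + 1 = 10)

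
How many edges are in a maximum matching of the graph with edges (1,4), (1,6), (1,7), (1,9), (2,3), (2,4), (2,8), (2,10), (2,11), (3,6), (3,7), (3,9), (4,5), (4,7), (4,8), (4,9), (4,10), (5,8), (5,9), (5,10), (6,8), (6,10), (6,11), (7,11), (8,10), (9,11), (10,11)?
5 (matching: (1,7), (2,11), (3,6), (4,9), (8,10); upper bound floor(n/2) = floor(11/2) = 5)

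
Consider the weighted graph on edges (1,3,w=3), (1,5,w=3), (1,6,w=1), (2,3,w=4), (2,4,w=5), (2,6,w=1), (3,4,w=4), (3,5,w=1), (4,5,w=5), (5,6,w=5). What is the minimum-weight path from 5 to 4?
5 (path: 5 -> 4; weights 5 = 5)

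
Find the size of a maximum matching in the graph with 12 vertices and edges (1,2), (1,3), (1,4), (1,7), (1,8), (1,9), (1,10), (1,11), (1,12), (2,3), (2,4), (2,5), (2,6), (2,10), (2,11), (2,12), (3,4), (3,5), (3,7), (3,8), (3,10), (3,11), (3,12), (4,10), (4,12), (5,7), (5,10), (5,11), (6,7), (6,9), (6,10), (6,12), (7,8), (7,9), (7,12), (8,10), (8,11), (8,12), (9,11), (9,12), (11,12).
6 (matching: (1,11), (2,5), (3,12), (4,10), (6,9), (7,8); upper bound floor(n/2) = floor(12/2) = 6)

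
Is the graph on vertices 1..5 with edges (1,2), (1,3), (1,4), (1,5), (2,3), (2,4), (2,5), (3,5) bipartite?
No (odd cycle of length 3: 3 -> 1 -> 2 -> 3)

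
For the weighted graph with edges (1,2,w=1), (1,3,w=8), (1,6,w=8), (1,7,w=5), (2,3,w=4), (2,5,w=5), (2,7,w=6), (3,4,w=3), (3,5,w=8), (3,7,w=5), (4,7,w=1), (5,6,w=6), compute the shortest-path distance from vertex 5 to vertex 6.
6 (path: 5 -> 6; weights 6 = 6)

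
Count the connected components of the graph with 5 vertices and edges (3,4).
4 (components: {1}, {2}, {3, 4}, {5})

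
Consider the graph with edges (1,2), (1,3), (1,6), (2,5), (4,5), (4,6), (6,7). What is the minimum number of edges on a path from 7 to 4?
2 (path: 7 -> 6 -> 4, 2 edges)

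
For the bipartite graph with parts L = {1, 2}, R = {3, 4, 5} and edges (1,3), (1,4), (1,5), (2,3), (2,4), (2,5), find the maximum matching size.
2 (matching: (1,5), (2,4); upper bound min(|L|,|R|) = min(2,3) = 2)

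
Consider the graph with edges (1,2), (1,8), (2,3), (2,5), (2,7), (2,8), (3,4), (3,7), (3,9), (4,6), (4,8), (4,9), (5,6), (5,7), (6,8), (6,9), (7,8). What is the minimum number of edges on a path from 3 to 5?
2 (path: 3 -> 2 -> 5, 2 edges)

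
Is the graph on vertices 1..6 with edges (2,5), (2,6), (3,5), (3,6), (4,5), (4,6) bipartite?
Yes. Partition: {1, 2, 3, 4}, {5, 6}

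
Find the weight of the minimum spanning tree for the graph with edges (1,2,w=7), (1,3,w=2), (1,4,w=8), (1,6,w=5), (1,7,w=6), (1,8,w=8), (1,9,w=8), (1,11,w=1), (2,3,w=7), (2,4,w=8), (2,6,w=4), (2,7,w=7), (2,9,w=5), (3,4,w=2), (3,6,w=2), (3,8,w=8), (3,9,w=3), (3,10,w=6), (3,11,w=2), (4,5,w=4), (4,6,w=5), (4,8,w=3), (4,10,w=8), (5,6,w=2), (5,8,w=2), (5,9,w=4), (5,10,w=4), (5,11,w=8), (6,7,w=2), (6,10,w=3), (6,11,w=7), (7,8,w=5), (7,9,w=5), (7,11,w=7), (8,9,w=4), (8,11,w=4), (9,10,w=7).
23 (MST edges: (1,3,w=2), (1,11,w=1), (2,6,w=4), (3,4,w=2), (3,6,w=2), (3,9,w=3), (5,6,w=2), (5,8,w=2), (6,7,w=2), (6,10,w=3); sum of weights 2 + 1 + 4 + 2 + 2 + 3 + 2 + 2 + 2 + 3 = 23)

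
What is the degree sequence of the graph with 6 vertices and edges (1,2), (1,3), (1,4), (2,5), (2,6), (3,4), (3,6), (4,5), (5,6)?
[3, 3, 3, 3, 3, 3] (degrees: deg(1)=3, deg(2)=3, deg(3)=3, deg(4)=3, deg(5)=3, deg(6)=3)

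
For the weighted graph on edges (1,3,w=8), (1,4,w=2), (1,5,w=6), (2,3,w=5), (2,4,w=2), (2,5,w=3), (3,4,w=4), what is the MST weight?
11 (MST edges: (1,4,w=2), (2,4,w=2), (2,5,w=3), (3,4,w=4); sum of weights 2 + 2 + 3 + 4 = 11)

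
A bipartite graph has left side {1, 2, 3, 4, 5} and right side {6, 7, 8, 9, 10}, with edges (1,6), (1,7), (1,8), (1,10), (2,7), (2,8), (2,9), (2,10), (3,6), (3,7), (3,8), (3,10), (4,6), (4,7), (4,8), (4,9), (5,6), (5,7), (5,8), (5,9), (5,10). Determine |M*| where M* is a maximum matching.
5 (matching: (1,10), (2,9), (3,8), (4,7), (5,6); upper bound min(|L|,|R|) = min(5,5) = 5)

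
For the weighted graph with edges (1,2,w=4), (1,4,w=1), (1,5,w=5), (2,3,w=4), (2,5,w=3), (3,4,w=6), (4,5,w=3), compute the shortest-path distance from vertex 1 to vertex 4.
1 (path: 1 -> 4; weights 1 = 1)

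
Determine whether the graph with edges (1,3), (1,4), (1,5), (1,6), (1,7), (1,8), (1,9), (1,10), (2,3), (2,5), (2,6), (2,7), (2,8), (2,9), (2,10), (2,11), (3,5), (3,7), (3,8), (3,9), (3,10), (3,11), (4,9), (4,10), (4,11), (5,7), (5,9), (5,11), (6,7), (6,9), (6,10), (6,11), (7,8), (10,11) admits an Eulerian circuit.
Yes (the graph is connected and all 11 vertices have even degree)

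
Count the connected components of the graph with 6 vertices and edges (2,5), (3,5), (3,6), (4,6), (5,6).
2 (components: {1}, {2, 3, 4, 5, 6})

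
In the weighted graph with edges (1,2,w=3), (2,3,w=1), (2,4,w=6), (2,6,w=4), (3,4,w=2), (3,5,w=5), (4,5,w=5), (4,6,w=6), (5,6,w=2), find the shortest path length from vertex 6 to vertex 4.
6 (path: 6 -> 4; weights 6 = 6)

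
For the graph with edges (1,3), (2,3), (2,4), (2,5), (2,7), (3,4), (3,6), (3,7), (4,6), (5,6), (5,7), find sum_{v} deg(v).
22 (handshake: sum of degrees = 2|E| = 2 x 11 = 22)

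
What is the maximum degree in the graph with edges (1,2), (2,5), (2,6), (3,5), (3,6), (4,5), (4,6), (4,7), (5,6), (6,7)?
5 (attained at vertex 6)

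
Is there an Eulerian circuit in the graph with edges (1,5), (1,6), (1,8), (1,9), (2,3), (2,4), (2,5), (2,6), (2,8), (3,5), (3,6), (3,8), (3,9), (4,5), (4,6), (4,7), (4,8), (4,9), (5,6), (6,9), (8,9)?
No (6 vertices have odd degree: {2, 3, 5, 7, 8, 9}; Eulerian circuit requires 0)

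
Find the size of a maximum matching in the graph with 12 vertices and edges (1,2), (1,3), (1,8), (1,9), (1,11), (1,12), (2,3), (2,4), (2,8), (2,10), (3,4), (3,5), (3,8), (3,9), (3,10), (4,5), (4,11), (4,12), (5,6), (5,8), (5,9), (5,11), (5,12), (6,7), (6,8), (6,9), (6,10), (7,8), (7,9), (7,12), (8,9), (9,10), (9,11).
6 (matching: (1,11), (2,10), (3,5), (4,12), (6,7), (8,9); upper bound floor(n/2) = floor(12/2) = 6)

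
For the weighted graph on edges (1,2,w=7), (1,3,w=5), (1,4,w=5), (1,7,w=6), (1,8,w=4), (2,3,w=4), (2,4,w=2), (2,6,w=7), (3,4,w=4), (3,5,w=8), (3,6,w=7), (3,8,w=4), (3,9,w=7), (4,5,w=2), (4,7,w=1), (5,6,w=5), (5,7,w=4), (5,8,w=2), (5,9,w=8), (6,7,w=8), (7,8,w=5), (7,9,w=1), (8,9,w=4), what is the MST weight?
21 (MST edges: (1,8,w=4), (2,3,w=4), (2,4,w=2), (4,5,w=2), (4,7,w=1), (5,6,w=5), (5,8,w=2), (7,9,w=1); sum of weights 4 + 4 + 2 + 2 + 1 + 5 + 2 + 1 = 21)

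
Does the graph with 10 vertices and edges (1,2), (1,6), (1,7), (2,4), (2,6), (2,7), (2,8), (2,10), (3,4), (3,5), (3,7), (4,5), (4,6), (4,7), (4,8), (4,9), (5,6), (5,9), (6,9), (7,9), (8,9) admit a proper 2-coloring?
No (odd cycle of length 3: 6 -> 1 -> 2 -> 6)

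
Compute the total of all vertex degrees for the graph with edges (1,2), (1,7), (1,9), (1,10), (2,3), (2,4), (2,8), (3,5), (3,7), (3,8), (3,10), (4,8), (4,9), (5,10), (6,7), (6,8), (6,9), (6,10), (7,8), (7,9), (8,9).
42 (handshake: sum of degrees = 2|E| = 2 x 21 = 42)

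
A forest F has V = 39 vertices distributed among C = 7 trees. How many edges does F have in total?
32 (Each of the 7 component trees on V_i vertices has V_i - 1 edges; summing gives V - C = 39 - 7 = 32)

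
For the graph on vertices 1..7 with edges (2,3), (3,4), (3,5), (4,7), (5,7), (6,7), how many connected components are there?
2 (components: {1}, {2, 3, 4, 5, 6, 7})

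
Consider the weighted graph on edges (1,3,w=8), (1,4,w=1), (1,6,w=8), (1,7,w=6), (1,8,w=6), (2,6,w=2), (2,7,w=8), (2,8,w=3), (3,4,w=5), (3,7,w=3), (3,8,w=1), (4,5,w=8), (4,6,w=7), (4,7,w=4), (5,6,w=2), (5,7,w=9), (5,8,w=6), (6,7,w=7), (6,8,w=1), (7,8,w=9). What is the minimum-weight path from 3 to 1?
6 (path: 3 -> 4 -> 1; weights 5 + 1 = 6)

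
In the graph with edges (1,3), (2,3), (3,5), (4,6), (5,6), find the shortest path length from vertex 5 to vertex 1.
2 (path: 5 -> 3 -> 1, 2 edges)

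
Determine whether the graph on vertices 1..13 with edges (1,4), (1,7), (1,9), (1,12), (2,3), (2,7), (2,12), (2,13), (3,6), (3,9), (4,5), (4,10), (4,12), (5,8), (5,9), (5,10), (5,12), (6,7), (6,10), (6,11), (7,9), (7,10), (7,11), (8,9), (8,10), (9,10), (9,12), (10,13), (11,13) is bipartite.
No (odd cycle of length 3: 7 -> 1 -> 9 -> 7)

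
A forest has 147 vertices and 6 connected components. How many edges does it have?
141 (Each of the 6 component trees on V_i vertices has V_i - 1 edges; summing gives V - C = 147 - 6 = 141)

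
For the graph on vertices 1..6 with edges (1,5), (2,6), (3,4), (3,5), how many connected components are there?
2 (components: {1, 3, 4, 5}, {2, 6})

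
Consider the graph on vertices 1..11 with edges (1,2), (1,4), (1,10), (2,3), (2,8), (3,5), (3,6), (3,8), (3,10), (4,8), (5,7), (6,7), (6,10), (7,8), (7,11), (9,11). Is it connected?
Yes (BFS from 1 visits [1, 2, 4, 10, 3, 8, 6, 5, 7, 11, 9] — all 11 vertices reached)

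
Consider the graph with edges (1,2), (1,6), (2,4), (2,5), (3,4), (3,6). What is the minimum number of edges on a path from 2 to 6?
2 (path: 2 -> 1 -> 6, 2 edges)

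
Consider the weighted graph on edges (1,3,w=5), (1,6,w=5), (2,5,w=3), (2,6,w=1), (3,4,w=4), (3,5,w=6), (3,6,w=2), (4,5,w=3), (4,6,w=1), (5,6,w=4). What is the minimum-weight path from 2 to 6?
1 (path: 2 -> 6; weights 1 = 1)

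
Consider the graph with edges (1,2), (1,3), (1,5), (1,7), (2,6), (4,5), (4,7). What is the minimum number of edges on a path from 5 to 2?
2 (path: 5 -> 1 -> 2, 2 edges)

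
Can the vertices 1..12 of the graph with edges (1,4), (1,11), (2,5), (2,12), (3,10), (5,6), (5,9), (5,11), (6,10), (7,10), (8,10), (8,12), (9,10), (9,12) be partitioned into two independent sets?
Yes. Partition: {1, 5, 10, 12}, {2, 3, 4, 6, 7, 8, 9, 11}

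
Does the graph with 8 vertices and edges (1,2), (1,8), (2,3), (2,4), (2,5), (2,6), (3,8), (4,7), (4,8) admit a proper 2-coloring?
Yes. Partition: {1, 3, 4, 5, 6}, {2, 7, 8}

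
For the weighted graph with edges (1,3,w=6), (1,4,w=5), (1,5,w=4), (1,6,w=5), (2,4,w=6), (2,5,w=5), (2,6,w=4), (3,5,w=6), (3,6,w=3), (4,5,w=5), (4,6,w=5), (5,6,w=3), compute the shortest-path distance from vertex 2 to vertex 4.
6 (path: 2 -> 4; weights 6 = 6)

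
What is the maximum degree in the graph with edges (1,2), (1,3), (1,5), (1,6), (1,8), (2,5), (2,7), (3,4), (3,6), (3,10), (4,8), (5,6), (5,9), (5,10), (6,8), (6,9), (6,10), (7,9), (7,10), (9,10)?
6 (attained at vertex 6)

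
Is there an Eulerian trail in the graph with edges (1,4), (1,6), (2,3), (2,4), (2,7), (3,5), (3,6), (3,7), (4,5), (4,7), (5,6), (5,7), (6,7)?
Yes (the graph is connected and exactly 2 vertices have odd degree: {2, 7}; any Eulerian path must start and end at those)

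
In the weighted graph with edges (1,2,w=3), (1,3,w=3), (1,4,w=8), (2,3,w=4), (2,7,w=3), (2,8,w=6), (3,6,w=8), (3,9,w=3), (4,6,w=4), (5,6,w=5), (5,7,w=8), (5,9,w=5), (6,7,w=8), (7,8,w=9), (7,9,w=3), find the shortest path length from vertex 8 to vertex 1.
9 (path: 8 -> 2 -> 1; weights 6 + 3 = 9)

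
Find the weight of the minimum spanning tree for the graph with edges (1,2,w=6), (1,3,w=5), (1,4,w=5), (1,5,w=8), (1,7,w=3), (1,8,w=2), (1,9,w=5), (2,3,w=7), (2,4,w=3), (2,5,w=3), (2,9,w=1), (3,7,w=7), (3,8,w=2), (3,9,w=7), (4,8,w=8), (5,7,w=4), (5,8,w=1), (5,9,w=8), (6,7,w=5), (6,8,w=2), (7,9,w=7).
17 (MST edges: (1,7,w=3), (1,8,w=2), (2,4,w=3), (2,5,w=3), (2,9,w=1), (3,8,w=2), (5,8,w=1), (6,8,w=2); sum of weights 3 + 2 + 3 + 3 + 1 + 2 + 1 + 2 = 17)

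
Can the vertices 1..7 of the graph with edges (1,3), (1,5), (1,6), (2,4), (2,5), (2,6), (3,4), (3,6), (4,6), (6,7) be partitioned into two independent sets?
No (odd cycle of length 3: 6 -> 1 -> 3 -> 6)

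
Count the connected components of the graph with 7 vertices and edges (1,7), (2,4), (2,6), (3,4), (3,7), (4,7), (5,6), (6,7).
1 (components: {1, 2, 3, 4, 5, 6, 7})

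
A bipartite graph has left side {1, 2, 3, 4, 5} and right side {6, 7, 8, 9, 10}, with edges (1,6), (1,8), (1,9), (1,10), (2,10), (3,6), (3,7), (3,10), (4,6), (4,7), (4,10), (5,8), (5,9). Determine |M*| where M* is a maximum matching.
5 (matching: (1,8), (2,10), (3,7), (4,6), (5,9); upper bound min(|L|,|R|) = min(5,5) = 5)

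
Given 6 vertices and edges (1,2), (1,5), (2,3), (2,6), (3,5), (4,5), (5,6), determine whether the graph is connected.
Yes (BFS from 1 visits [1, 2, 5, 3, 6, 4] — all 6 vertices reached)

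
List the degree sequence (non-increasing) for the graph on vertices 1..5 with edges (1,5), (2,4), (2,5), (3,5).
[3, 2, 1, 1, 1] (degrees: deg(1)=1, deg(2)=2, deg(3)=1, deg(4)=1, deg(5)=3)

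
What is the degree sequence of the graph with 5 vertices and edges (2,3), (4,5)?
[1, 1, 1, 1, 0] (degrees: deg(1)=0, deg(2)=1, deg(3)=1, deg(4)=1, deg(5)=1)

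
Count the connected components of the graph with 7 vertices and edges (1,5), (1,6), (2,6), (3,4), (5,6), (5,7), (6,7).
2 (components: {1, 2, 5, 6, 7}, {3, 4})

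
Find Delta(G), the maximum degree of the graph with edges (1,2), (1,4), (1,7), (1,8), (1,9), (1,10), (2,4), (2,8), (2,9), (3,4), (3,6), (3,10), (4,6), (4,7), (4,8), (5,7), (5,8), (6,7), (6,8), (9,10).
6 (attained at vertices 1, 4)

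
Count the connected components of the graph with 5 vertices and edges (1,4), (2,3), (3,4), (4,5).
1 (components: {1, 2, 3, 4, 5})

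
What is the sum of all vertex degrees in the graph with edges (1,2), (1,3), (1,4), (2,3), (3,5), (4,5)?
12 (handshake: sum of degrees = 2|E| = 2 x 6 = 12)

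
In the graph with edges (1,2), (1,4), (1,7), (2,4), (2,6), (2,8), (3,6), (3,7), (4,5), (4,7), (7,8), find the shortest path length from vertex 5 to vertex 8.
3 (path: 5 -> 4 -> 2 -> 8, 3 edges)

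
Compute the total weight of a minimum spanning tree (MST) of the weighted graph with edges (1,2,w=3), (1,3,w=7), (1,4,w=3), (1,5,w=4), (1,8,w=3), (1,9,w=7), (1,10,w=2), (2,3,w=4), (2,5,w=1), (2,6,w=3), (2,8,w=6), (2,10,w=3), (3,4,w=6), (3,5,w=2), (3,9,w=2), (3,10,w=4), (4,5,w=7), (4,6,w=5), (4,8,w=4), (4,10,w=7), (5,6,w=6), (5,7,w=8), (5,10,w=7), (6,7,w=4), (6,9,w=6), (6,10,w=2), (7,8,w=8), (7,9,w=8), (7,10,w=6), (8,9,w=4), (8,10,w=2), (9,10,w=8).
21 (MST edges: (1,2,w=3), (1,4,w=3), (1,10,w=2), (2,5,w=1), (3,5,w=2), (3,9,w=2), (6,7,w=4), (6,10,w=2), (8,10,w=2); sum of weights 3 + 3 + 2 + 1 + 2 + 2 + 4 + 2 + 2 = 21)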